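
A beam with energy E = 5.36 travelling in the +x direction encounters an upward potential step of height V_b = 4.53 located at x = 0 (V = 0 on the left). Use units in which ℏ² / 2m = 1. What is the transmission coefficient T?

T = 0.811

The wavenumbers are k₁ = √(2mE)/ℏ = 2.315 on the left and k₂ = √(2m(E − V_b))/ℏ = 0.9110 on the right.
Matching ψ and ψ′ at x = 0 gives r = (k₁ − k₂)/(k₁ + k₂), so R = r² = 0.1894 and T = 1 − R = 0.8106.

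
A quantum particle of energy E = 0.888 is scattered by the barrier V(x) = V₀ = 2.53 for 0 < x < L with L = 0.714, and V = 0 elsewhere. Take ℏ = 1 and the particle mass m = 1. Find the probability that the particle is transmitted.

Since E < V₀ the interior solution is evanescent with decay constant κ = √(2m(V₀ − E))/ℏ = 1.812.
κL = 1.294, sinh(κL) = 1.686.
The exact tunnelling result is T⁻¹ = 1 + V₀² sinh²(κL) / [4E(V₀ − E)] = 4.121, so T = 0.243.

T = 0.243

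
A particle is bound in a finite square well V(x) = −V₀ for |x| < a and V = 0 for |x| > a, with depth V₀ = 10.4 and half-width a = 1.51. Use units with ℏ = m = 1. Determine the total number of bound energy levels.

N = 5

The dimensionless depth is z₀ = a√(2mV₀)/ℏ = 1.51 × √(20.80) = 6.887.
The even/odd transcendental equations gain one root per π/2 in z₀, giving N = 1 + ⌊2z₀/π⌋ = 1 + ⌊4.384⌋ = 5.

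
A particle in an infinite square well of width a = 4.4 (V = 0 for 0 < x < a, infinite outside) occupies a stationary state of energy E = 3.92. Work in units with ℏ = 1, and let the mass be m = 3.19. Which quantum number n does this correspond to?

From E_n = n²π²ℏ²/(2ma²) invert to n = √(2ma²E)/(πℏ).
n = (4.4/π) × √(2 × 3.19 × 3.92) = 7.004 → n = 7.

n = 7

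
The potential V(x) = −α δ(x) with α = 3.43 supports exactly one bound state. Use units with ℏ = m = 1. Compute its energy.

E = -5.88

The bound state is ψ(x) = √κ e^{−κ|x|}. The derivative jump ψ'(0⁺) − ψ'(0⁻) = −(2mα/ℏ²)ψ(0) fixes κ = mα/ℏ² = 3.430.
Then E = −ℏ²κ²/(2m) = −mα²/(2ℏ²) = -5.882.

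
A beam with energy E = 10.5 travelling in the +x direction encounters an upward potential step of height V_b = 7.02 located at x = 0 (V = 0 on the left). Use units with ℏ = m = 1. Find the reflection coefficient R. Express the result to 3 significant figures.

R = 0.0725

The wavenumbers are k₁ = √(2mE)/ℏ = 4.583 on the left and k₂ = √(2m(E − V_b))/ℏ = 2.638 on the right.
Continuity of ψ and ψ′ at the step yields the reflection amplitude r = (k₁ − k₂)/(k₁ + k₂) = 0.2693; thus R = |r|² = 0.07251, T = 0.9275.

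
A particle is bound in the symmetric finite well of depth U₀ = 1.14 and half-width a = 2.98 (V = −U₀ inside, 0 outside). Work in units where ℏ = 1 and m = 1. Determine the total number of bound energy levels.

N = 3

Define the well-strength parameter z₀ = (a/ℏ)√(2mU₀) = 2.98 × √(2·1·1.14) = 4.500.
The even/odd transcendental equations gain one root per π/2 in z₀, giving N = 1 + ⌊2z₀/π⌋ = 1 + ⌊2.865⌋ = 3.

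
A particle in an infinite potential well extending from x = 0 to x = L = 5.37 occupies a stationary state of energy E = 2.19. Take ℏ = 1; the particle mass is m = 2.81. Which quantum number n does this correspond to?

n = 6

From E_n = n²π²ℏ²/(2mL²) invert to n = √(2mL²E)/(πℏ).
n = (5.37/π) × √(2 × 2.81 × 2.19) = 5.997 → n = 6.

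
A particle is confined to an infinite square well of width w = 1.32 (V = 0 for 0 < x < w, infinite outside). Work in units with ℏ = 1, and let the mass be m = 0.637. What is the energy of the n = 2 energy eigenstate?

The infinite-well eigenfunctions ψ_n = √(2/w) sin(nπx/w) vanish at both walls, giving E_n = n²π²ℏ²/(2mw²).
E_2 = 2² × π² / (2 × 0.637 × 1.32²) = 17.78.

E = 17.8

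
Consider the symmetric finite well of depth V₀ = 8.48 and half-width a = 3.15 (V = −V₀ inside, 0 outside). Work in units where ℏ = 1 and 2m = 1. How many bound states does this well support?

N = 6

Define the well-strength parameter z₀ = (a/ℏ)√(2mV₀) = 3.15 × √(2·0.5·8.48) = 9.173.
The even/odd transcendental equations gain one root per π/2 in z₀, giving N = 1 + ⌊2z₀/π⌋ = 1 + ⌊5.840⌋ = 6.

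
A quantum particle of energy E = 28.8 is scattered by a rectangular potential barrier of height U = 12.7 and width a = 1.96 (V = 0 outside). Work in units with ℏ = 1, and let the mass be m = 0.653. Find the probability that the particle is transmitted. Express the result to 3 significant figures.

E > U: inside the barrier k₂ = √(2m(E − U))/ℏ = 4.585, k₂a = 8.988.
T = [1 + U² sin²(k₂a) / (4E(E − U))]⁻¹ = 1/1.016 = 0.985.

T = 0.985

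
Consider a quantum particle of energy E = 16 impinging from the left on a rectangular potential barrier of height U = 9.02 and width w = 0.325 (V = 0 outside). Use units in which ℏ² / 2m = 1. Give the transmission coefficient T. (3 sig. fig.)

T = 0.906

Above the barrier the interior wavenumber is k₂ = √(2m(E − U))/ℏ = 2.642, giving phase k₂w = 0.8586.
Matching at both interfaces gives T⁻¹ = 1 + U² sin²(k₂w) / [4E(E − U)] = 1.104, hence T = 0.906.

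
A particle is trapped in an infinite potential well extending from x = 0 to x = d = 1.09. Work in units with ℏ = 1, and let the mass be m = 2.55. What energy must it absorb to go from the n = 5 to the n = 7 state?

E_n = n²π²ℏ²/(2md²), so ΔE = (7² − 5²) π²ℏ²/(2md²).
ΔE = 24 × π² / (2 × 2.55 × 1.09²) = 39.09.

ΔE = 39.1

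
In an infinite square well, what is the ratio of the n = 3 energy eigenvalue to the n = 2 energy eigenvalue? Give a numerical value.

2.25

E_n = n²π²ℏ²/(2mL²) so the ratio is n₂²/n₁² = 9/4 = 2.25.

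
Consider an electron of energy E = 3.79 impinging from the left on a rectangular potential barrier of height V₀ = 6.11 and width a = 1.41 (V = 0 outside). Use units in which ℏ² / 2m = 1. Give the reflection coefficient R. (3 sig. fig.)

Since E < V₀ the interior solution is evanescent with decay constant κ = √(2m(V₀ − E))/ℏ = 1.523.
κa = 2.148, sinh(κa) = 4.224.
Matching ψ, ψ′ at both faces gives T = [1 + V₀² sinh²(κa) / (4E(V₀ − E))]⁻¹ = 1/19.94 = 0.0502.
R = 1 − T = 0.950.

R = 0.950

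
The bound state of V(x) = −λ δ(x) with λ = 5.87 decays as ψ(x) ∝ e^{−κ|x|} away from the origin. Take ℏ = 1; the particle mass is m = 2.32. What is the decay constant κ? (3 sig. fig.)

κ = 13.6

Integrate −(ℏ²/2m)ψ'' − λδ(x)ψ = Eψ from −ε to +ε: the ψ'' term gives ψ'(0⁺) − ψ'(0⁻) and the δ term gives −(2mλ/ℏ²)ψ(0).
With ψ ∝ e^{−κ|x|} this yields −2κ = −2mλ/ℏ², so κ = mλ/ℏ² = 13.62.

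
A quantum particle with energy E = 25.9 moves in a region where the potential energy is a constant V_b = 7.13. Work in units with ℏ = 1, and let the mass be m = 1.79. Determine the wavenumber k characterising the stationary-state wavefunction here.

k = 8.20

With E > V_b the solution is oscillatory, ψ ∝ e^{±ikx} with k = √(2m(E − V_b))/ℏ.
k = √(2 × 1.79 × 18.77) = 8.197.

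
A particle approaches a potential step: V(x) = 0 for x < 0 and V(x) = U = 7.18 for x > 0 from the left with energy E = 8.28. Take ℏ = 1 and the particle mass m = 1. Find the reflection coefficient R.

On each side the TISE gives plane waves with k = √(2m(E − V))/ℏ: k₁ = √(2·1·8.28) = 4.069, k₂ = √(2·1·1.1) = 1.483.
Continuity of ψ and ψ′ at the step yields the reflection amplitude r = (k₁ − k₂)/(k₁ + k₂) = 0.4658; thus R = |r|² = 0.2169, T = 0.7831.

R = 0.217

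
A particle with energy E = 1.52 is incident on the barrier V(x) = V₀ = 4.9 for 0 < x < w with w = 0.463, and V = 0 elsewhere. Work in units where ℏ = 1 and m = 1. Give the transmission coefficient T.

T = 0.271

E < V₀: inside the barrier ψ ∝ e^{±κx} with κ = √(2m(V₀ − E))/ℏ = 2.600.
κw = 1.204, sinh(κw) = 1.516.
The exact tunnelling result is T⁻¹ = 1 + V₀² sinh²(κw) / [4E(V₀ − E)] = 3.686, so T = 0.271.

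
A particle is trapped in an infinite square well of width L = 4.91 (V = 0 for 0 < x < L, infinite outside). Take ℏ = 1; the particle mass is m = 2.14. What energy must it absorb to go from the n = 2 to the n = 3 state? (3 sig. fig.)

ΔE = 0.478

E_n = n²π²ℏ²/(2mL²), so ΔE = (3² − 2²) π²ℏ²/(2mL²).
ΔE = 5 × π² / (2 × 2.14 × 4.91²) = 0.4783.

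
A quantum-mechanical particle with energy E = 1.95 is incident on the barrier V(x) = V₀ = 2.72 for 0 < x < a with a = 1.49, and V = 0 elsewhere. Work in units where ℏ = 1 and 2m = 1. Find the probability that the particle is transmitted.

E < V₀: inside the barrier ψ ∝ e^{±κx} with κ = √(2m(V₀ − E))/ℏ = 0.8775.
κa = 1.307, sinh(κa) = 1.713.
The exact tunnelling result is T⁻¹ = 1 + V₀² sinh²(κa) / [4E(V₀ − E)] = 4.615, so T = 0.217.

T = 0.217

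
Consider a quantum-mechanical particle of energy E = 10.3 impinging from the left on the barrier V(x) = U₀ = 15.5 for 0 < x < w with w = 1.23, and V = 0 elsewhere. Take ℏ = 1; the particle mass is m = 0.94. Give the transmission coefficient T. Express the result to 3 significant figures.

Since E < U₀ the interior solution is evanescent with decay constant κ = √(2m(U₀ − E))/ℏ = 3.127.
κw = 3.846, sinh(κw) = 23.39.
Matching ψ, ψ′ at both faces gives T = [1 + U₀² sinh²(κw) / (4E(U₀ − E))]⁻¹ = 1/614.4 = 0.00163.

T = 0.00163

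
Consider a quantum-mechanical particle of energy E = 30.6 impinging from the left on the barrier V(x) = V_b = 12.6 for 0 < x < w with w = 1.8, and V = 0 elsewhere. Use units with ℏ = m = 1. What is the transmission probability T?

Above the barrier the interior wavenumber is k₂ = √(2m(E − V_b))/ℏ = 6.000, giving phase k₂w = 10.80.
T = [1 + V_b² sin²(k₂w) / (4E(E − V_b))]⁻¹ = 1/1.069 = 0.935.

T = 0.935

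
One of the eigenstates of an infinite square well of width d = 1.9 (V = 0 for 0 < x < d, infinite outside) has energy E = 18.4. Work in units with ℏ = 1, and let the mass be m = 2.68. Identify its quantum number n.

For an infinite well E_n = n²π²ℏ²/(2md²), so n = (d/πℏ)√(2mE).
n = (1.9/π) × √(2 × 2.68 × 18.4) = 6.006 → n = 6.

n = 6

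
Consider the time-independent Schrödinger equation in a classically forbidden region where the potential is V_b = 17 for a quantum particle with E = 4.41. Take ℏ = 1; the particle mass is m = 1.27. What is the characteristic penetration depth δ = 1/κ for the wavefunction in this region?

Since E < V_b the TISE in this region is ψ'' = κ²ψ with κ = √(2m(V_b − E))/ℏ.
κ = √(2 × 1.27 × 12.59) = 5.655. The penetration depth is δ = 1/κ = 0.177.

δ = 0.177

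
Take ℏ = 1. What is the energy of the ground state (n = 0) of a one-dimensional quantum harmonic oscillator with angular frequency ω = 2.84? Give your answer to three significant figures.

The oscillator eigenvalues are E_n = ℏω(n + ½), so E_0 = 2.84 × 0.5 = 1.420.

E = 1.42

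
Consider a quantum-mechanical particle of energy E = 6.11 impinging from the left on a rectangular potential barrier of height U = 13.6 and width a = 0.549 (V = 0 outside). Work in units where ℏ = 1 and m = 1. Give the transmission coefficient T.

E < U: inside the barrier ψ ∝ e^{±κx} with κ = √(2m(U − E))/ℏ = 3.870.
κa = 2.125, sinh(κa) = 4.126.
The exact tunnelling result is T⁻¹ = 1 + U² sinh²(κa) / [4E(U − E)] = 18.20, so T = 0.0549.

T = 0.0549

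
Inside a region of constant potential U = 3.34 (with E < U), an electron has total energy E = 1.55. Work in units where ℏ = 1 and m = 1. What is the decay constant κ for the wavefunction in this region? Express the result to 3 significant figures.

κ = 1.89

Since E < U the TISE in this region is ψ'' = κ²ψ with κ = √(2m(U − E))/ℏ.
κ = √(2 × 1 × 1.79) = 1.892.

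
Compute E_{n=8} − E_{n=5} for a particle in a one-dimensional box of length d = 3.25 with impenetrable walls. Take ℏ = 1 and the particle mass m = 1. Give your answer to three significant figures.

ΔE = 18.2

E_n = n²π²ℏ²/(2md²), so ΔE = (8² − 5²) π²ℏ²/(2md²).
ΔE = 39 × π² / (2 × 1 × 3.25²) = 18.22.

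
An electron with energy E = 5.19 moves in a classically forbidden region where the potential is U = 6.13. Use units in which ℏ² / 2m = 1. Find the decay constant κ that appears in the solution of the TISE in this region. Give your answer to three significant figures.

κ = 0.970

Since E < U the TISE in this region is ψ'' = κ²ψ with κ = √(2m(U − E))/ℏ.
κ = √(2 × 0.5 × 0.94) = 0.9695.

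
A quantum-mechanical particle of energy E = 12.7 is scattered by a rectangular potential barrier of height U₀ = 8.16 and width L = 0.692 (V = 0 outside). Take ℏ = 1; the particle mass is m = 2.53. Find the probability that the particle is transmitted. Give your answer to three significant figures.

Above the barrier the interior wavenumber is k₂ = √(2m(E − U₀))/ℏ = 4.793, giving phase k₂L = 3.317.
T = [1 + U₀² sin²(k₂L) / (4E(E − U₀))]⁻¹ = 1/1.009 = 0.991.

T = 0.991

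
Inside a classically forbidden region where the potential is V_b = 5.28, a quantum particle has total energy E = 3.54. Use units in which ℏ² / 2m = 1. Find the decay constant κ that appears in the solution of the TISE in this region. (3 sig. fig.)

κ = 1.32

Since E < V_b the TISE in this region is ψ'' = κ²ψ with κ = √(2m(V_b − E))/ℏ.
κ = √(2 × 0.5 × 1.74) = 1.319.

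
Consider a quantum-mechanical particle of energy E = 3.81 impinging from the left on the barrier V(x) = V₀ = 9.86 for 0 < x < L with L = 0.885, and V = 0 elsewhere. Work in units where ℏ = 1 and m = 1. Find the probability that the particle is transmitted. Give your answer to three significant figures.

T = 0.00801

E < V₀: inside the barrier ψ ∝ e^{±κx} with κ = √(2m(V₀ − E))/ℏ = 3.479.
κL = 3.078, sinh(κL) = 10.84.
The exact tunnelling result is T⁻¹ = 1 + V₀² sinh²(κL) / [4E(V₀ − E)] = 124.9, so T = 0.00801.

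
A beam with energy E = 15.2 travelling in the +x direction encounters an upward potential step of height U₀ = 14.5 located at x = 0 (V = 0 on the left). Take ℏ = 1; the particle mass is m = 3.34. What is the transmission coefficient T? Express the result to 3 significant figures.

T = 0.582

On each side the TISE gives plane waves with k = √(2m(E − V))/ℏ: k₁ = √(2·3.34·15.2) = 10.08, k₂ = √(2·3.34·0.7) = 2.162.
Continuity of ψ and ψ′ at the step yields the reflection amplitude r = (k₁ − k₂)/(k₁ + k₂) = 0.6466; thus R = |r|² = 0.4181, T = 0.5819.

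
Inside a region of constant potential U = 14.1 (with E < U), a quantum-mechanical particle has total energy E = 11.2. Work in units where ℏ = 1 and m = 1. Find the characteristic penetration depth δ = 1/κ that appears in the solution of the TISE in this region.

δ = 0.415

Since E < U the TISE in this region is ψ'' = κ²ψ with κ = √(2m(U − E))/ℏ.
κ = √(2 × 1 × 2.9) = 2.408. The penetration depth is δ = 1/κ = 0.415.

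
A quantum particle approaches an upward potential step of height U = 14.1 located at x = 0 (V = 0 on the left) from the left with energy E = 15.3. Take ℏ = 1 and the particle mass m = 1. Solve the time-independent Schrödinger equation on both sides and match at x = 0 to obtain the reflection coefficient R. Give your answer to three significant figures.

On each side the TISE gives plane waves with k = √(2m(E − V))/ℏ: k₁ = √(2·1·15.3) = 5.532, k₂ = √(2·1·1.2) = 1.549.
Matching ψ and ψ′ at x = 0 gives r = (k₁ − k₂)/(k₁ + k₂), so R = r² = 0.3163 and T = 1 − R = 0.6837.

R = 0.316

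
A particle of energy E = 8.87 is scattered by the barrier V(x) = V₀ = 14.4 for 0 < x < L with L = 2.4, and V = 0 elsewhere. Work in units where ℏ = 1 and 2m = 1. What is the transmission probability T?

T = 0.0000474

Since E < V₀ the interior solution is evanescent with decay constant κ = √(2m(V₀ − E))/ℏ = 2.352.
κL = 5.644, sinh(κL) = 141.3.
The exact tunnelling result is T⁻¹ = 1 + V₀² sinh²(κL) / [4E(V₀ − E)] = 21090, so T = 0.0000474.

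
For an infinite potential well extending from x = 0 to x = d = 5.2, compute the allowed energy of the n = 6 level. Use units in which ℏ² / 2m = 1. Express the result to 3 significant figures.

Requiring ψ(0) = ψ(d) = 0 quantises k = nπ/d, hence E_n = ℏ²k²/2m = n²π²ℏ²/(2md²).
E_6 = 6² × π² / (2 × 0.5 × 5.2²) = 13.14.

E = 13.1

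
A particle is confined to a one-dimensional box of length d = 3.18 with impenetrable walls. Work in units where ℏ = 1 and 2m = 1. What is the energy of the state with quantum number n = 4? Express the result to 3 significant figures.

E = 15.6

Requiring ψ(0) = ψ(d) = 0 quantises k = nπ/d, hence E_n = ℏ²k²/2m = n²π²ℏ²/(2md²).
E_4 = 4² × π² / (2 × 0.5 × 3.18²) = 15.62.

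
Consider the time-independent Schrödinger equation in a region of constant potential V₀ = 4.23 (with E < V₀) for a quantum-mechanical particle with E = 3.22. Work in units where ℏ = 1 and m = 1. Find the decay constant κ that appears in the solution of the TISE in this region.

κ = 1.42

Since E < V₀ the TISE in this region is ψ'' = κ²ψ with κ = √(2m(V₀ − E))/ℏ.
κ = √(2 × 1 × 1.01) = 1.421.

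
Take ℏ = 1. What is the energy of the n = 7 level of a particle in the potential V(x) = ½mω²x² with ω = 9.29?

E = 69.7

Using E_n = (n + ½)ℏω: E_7 = 7.5 × 9.29 = 69.68.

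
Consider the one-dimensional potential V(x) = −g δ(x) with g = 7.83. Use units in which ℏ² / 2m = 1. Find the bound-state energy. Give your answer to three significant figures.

For x ≠ 0 the bound state is ψ ∝ e^{−κ|x|}; integrating the TISE across the delta gives the cusp condition 2κ = 2mg/ℏ², so κ = 3.915.
Then E = −ℏ²κ²/(2m) = −mg²/(2ℏ²) = -15.33.

E = -15.3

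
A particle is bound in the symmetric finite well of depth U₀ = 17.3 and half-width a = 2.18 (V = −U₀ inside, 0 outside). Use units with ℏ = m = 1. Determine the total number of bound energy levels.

The dimensionless depth is z₀ = a√(2mU₀)/ℏ = 2.18 × √(34.60) = 12.82.
A new bound state (alternating even/odd) appears each time z₀ passes a multiple of π/2, so N = ⌊2z₀/π⌋ + 1 = ⌊8.163⌋ + 1 = 9.

N = 9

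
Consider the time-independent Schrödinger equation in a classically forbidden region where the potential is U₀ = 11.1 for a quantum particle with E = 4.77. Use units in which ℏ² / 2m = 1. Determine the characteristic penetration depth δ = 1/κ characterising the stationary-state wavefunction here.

Since E < U₀ the TISE in this region is ψ'' = κ²ψ with κ = √(2m(U₀ − E))/ℏ.
κ = √(2 × 0.5 × 6.33) = 2.516. The penetration depth is δ = 1/κ = 0.397.

δ = 0.397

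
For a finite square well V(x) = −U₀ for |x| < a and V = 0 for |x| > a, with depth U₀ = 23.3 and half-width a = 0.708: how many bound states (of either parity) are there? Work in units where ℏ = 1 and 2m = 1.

Define the well-strength parameter z₀ = (a/ℏ)√(2mU₀) = 0.708 × √(2·0.5·23.3) = 3.418.
A new bound state (alternating even/odd) appears each time z₀ passes a multiple of π/2, so N = ⌊2z₀/π⌋ + 1 = ⌊2.176⌋ + 1 = 3.

N = 3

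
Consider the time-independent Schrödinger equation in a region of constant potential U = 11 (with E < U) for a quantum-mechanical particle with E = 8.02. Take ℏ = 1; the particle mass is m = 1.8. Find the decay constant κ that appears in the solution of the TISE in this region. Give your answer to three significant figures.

Since E < U the TISE in this region is ψ'' = κ²ψ with κ = √(2m(U − E))/ℏ.
κ = √(2 × 1.8 × 2.98) = 3.275.

κ = 3.28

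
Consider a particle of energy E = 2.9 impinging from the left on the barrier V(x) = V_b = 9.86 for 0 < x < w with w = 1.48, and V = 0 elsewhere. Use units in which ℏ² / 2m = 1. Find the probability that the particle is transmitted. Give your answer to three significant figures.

T = 0.00135

E < V_b: inside the barrier ψ ∝ e^{±κx} with κ = √(2m(V_b − E))/ℏ = 2.638.
κw = 3.905, sinh(κw) = 24.80.
Matching ψ, ψ′ at both faces gives T = [1 + V_b² sinh²(κw) / (4E(V_b − E))]⁻¹ = 1/741.8 = 0.00135.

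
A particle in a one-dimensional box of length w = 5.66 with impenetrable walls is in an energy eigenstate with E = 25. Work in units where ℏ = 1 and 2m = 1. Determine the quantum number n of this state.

n = 9

For an infinite well E_n = n²π²ℏ²/(2mw²), so n = (w/πℏ)√(2mE).
n = (5.66/π) × √(2 × 0.5 × 25) = 9.008 → n = 9.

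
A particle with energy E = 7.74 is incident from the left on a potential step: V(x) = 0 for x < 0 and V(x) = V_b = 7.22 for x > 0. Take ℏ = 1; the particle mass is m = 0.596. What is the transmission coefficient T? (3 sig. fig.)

T = 0.654

On each side the TISE gives plane waves with k = √(2m(E − V))/ℏ: k₁ = √(2·0.596·7.74) = 3.037, k₂ = √(2·0.596·0.52) = 0.7873.
Continuity of ψ and ψ′ at the step yields the reflection amplitude r = (k₁ − k₂)/(k₁ + k₂) = 0.5883; thus R = |r|² = 0.3461, T = 0.6539.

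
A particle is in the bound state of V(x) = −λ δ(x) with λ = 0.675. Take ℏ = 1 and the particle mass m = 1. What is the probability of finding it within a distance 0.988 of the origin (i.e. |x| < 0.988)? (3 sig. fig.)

The normalised bound state is ψ = √κ e^{−κ|x|} with κ = mλ/ℏ² = 0.6750.
P(|x| < d) = ∫_{−d}^{d} κ e^{−2κ|x|} dx = 1 − e^{−2κd} = 1 − e^{−1.334} = 0.7365.

P = 0.737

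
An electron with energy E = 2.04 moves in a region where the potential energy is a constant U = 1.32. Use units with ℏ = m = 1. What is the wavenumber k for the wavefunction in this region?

k = 1.20

With E > U the solution is oscillatory, ψ ∝ e^{±ikx} with k = √(2m(E − U))/ℏ.
k = √(2 × 1 × 0.72) = 1.200.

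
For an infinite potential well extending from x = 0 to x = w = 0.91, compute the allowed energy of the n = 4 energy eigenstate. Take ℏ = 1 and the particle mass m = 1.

Requiring ψ(0) = ψ(w) = 0 quantises k = nπ/w, hence E_n = ℏ²k²/2m = n²π²ℏ²/(2mw²).
E_4 = 4² × π² / (2 × 1 × 0.91²) = 95.35.

E = 95.3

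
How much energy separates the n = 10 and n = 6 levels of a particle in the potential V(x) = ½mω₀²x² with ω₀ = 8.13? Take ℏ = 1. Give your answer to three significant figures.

ΔE = 32.5

E_n = ℏω₀(n + ½), so ΔE = (10 − 6) ℏω₀ = 4 × 8.13 = 32.52.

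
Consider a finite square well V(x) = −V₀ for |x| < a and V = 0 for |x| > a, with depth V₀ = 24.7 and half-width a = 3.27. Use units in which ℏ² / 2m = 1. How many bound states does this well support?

N = 11

Define the well-strength parameter z₀ = (a/ℏ)√(2mV₀) = 3.27 × √(2·0.5·24.7) = 16.25.
The even/odd transcendental equations gain one root per π/2 in z₀, giving N = 1 + ⌊2z₀/π⌋ = 1 + ⌊10.35⌋ = 11.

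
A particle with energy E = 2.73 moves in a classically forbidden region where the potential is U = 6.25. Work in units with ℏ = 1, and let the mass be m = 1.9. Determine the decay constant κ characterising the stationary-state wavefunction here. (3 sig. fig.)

κ = 3.66

Since E < U the TISE in this region is ψ'' = κ²ψ with κ = √(2m(U − E))/ℏ.
κ = √(2 × 1.9 × 3.52) = 3.657.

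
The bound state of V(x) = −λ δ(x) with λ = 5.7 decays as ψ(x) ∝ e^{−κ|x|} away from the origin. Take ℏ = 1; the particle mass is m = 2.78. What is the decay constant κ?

Integrating the TISE across x = 0 gives the cusp condition ψ'(0⁺) − ψ'(0⁻) = −(2mλ/ℏ²)ψ(0).
With ψ ∝ e^{−κ|x|} this yields −2κ = −2mλ/ℏ², so κ = mλ/ℏ² = 15.85.

κ = 15.8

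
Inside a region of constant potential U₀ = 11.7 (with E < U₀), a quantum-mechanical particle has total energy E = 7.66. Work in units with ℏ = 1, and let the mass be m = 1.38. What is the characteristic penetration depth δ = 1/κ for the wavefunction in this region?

δ = 0.299

Since E < U₀ the TISE in this region is ψ'' = κ²ψ with κ = √(2m(U₀ − E))/ℏ.
κ = √(2 × 1.38 × 4.04) = 3.339. The penetration depth is δ = 1/κ = 0.299.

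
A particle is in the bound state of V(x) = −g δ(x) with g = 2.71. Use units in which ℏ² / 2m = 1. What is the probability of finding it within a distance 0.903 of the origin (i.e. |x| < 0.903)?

P = 0.913

The normalised bound state is ψ = √κ e^{−κ|x|} with κ = mg/ℏ² = 1.355.
P(|x| < d) = ∫_{−d}^{d} κ e^{−2κ|x|} dx = 1 − e^{−2κd} = 1 − e^{−2.447} = 0.9135.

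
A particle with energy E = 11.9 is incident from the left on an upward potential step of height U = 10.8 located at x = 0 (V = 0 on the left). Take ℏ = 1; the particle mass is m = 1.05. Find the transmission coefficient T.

The wavenumbers are k₁ = √(2mE)/ℏ = 4.999 on the left and k₂ = √(2m(E − U))/ℏ = 1.520 on the right.
Continuity of ψ and ψ′ at the step yields the reflection amplitude r = (k₁ − k₂)/(k₁ + k₂) = 0.5337; thus R = |r|² = 0.2848, T = 0.7152.

T = 0.715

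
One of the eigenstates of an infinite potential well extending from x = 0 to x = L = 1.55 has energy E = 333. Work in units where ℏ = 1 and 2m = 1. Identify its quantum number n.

For an infinite well E_n = n²π²ℏ²/(2mL²), so n = (L/πℏ)√(2mE).
n = (1.55/π) × √(2 × 0.5 × 333) = 9.003 → n = 9.

n = 9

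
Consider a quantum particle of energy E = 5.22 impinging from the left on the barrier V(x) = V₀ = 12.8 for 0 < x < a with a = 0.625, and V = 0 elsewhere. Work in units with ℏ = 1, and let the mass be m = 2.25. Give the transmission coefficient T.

T = 0.00261

Since E < V₀ the interior solution is evanescent with decay constant κ = √(2m(V₀ − E))/ℏ = 5.840.
κa = 3.650, sinh(κa) = 19.23.
The exact tunnelling result is T⁻¹ = 1 + V₀² sinh²(κa) / [4E(V₀ − E)] = 383.8, so T = 0.00261.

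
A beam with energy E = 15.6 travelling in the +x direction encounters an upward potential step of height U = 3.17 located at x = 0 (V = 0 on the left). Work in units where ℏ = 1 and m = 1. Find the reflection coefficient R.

On each side the TISE gives plane waves with k = √(2m(E − V))/ℏ: k₁ = √(2·1·15.6) = 5.586, k₂ = √(2·1·12.43) = 4.986.
Matching ψ and ψ′ at x = 0 gives r = (k₁ − k₂)/(k₁ + k₂), so R = r² = 0.003218 and T = 1 − R = 0.9968.

R = 0.00322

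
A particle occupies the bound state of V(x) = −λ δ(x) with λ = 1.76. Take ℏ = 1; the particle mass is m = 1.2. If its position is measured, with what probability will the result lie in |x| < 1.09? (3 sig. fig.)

P = 0.990

The normalised bound state is ψ = √κ e^{−κ|x|} with κ = mλ/ℏ² = 2.112.
P(|x| < d) = ∫_{−d}^{d} κ e^{−2κ|x|} dx = 1 − e^{−2κd} = 1 − e^{−4.604} = 0.9900.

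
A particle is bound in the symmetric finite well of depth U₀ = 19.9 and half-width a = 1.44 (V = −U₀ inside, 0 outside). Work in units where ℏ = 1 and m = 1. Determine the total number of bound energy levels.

N = 6

Define the well-strength parameter z₀ = (a/ℏ)√(2mU₀) = 1.44 × √(2·1·19.9) = 9.085.
A new bound state (alternating even/odd) appears each time z₀ passes a multiple of π/2, so N = ⌊2z₀/π⌋ + 1 = ⌊5.783⌋ + 1 = 6.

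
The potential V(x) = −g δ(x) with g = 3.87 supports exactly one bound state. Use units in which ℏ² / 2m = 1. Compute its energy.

For x ≠ 0 the bound state is ψ ∝ e^{−κ|x|}; integrating the TISE across the delta gives the cusp condition 2κ = 2mg/ℏ², so κ = 1.935.
Then E = −ℏ²κ²/(2m) = −mg²/(2ℏ²) = -3.744.

E = -3.74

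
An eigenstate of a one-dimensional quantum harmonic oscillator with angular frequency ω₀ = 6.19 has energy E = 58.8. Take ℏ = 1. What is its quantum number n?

E_n = ℏω₀(n + ½) ⇒ n = E/(ℏω₀) − ½ = 58.8/6.19 − 0.5 = 8.999 → n = 9.

n = 9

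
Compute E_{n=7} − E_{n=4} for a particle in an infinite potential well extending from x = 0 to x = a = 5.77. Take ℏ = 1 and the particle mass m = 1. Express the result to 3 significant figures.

E_n = n²π²ℏ²/(2ma²), so ΔE = (7² − 4²) π²ℏ²/(2ma²).
ΔE = 33 × π² / (2 × 1 × 5.77²) = 4.891.

ΔE = 4.89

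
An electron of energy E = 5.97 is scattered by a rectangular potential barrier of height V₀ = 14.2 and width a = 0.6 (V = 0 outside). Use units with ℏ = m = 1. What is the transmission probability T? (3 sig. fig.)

Since E < V₀ the interior solution is evanescent with decay constant κ = √(2m(V₀ − E))/ℏ = 4.057.
κa = 2.434, sinh(κa) = 5.660.
Matching ψ, ψ′ at both faces gives T = [1 + V₀² sinh²(κa) / (4E(V₀ − E))]⁻¹ = 1/33.87 = 0.0295.

T = 0.0295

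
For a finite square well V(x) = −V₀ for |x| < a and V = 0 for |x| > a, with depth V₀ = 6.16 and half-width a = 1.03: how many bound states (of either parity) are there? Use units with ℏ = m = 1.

N = 3

The dimensionless depth is z₀ = a√(2mV₀)/ℏ = 1.03 × √(12.32) = 3.615.
The even/odd transcendental equations gain one root per π/2 in z₀, giving N = 1 + ⌊2z₀/π⌋ = 1 + ⌊2.302⌋ = 3.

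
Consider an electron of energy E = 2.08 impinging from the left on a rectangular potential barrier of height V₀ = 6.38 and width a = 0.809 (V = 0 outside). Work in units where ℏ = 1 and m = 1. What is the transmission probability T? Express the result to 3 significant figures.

T = 0.0302

Since E < V₀ the interior solution is evanescent with decay constant κ = √(2m(V₀ − E))/ℏ = 2.933.
κa = 2.372, sinh(κa) = 5.315.
Matching ψ, ψ′ at both faces gives T = [1 + V₀² sinh²(κa) / (4E(V₀ − E))]⁻¹ = 1/33.14 = 0.0302.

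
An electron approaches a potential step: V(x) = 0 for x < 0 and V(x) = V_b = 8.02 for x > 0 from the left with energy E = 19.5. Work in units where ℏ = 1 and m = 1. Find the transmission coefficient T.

On each side the TISE gives plane waves with k = √(2m(E − V))/ℏ: k₁ = √(2·1·19.5) = 6.245, k₂ = √(2·1·11.48) = 4.792.
Continuity of ψ and ψ′ at the step yields the reflection amplitude r = (k₁ − k₂)/(k₁ + k₂) = 0.1317; thus R = |r|² = 0.01734, T = 0.9827.

T = 0.983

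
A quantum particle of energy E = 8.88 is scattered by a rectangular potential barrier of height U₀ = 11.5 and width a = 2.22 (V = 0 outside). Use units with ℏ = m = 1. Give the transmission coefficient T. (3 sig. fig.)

Since E < U₀ the interior solution is evanescent with decay constant κ = √(2m(U₀ − E))/ℏ = 2.289.
κa = 5.082, sinh(κa) = 80.53.
Matching ψ, ψ′ at both faces gives T = [1 + U₀² sinh²(κa) / (4E(U₀ − E))]⁻¹ = 1/9217 = 0.000108.

T = 0.000108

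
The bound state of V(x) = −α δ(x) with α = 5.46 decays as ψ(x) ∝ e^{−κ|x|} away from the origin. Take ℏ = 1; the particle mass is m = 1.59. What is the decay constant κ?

κ = 8.68

Integrate −(ℏ²/2m)ψ'' − αδ(x)ψ = Eψ from −ε to +ε: the ψ'' term gives ψ'(0⁺) − ψ'(0⁻) and the δ term gives −(2mα/ℏ²)ψ(0).
With ψ ∝ e^{−κ|x|} this yields −2κ = −2mα/ℏ², so κ = mα/ℏ² = 8.681.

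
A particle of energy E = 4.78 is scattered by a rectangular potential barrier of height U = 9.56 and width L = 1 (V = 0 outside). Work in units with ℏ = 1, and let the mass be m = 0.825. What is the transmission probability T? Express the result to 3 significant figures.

Since E < U the interior solution is evanescent with decay constant κ = √(2m(U − E))/ℏ = 2.808.
κL = 2.808, sinh(κL) = 8.261.
The exact tunnelling result is T⁻¹ = 1 + U² sinh²(κL) / [4E(U − E)] = 69.25, so T = 0.0144.

T = 0.0144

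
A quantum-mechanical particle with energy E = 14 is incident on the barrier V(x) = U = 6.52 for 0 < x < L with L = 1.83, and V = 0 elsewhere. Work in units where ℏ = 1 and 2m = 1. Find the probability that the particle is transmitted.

E > U: inside the barrier k₂ = √(2m(E − U))/ℏ = 2.735, k₂L = 5.005.
T = [1 + U² sin²(k₂L) / (4E(E − U))]⁻¹ = 1/1.093 = 0.915.

T = 0.915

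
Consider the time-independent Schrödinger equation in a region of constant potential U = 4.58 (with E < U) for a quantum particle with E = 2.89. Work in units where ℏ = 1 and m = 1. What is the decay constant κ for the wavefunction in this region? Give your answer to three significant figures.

κ = 1.84

Since E < U the TISE in this region is ψ'' = κ²ψ with κ = √(2m(U − E))/ℏ.
κ = √(2 × 1 × 1.69) = 1.838.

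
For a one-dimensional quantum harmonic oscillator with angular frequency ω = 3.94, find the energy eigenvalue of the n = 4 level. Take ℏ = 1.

The oscillator eigenvalues are E_n = ℏω(n + ½), so E_4 = 3.94 × 4.5 = 17.73.

E = 17.7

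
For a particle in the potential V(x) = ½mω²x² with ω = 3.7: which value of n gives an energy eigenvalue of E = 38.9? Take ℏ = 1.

n = 10

Invert E_n = (n + ½)ℏω: n = E/ℏω − ½ = 10.014, so n = 10.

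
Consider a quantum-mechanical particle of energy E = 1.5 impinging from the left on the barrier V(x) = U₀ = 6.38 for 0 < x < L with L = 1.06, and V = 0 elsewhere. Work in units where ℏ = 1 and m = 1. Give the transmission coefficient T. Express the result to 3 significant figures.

T = 0.00382

E < U₀: inside the barrier ψ ∝ e^{±κx} with κ = √(2m(U₀ − E))/ℏ = 3.124.
κL = 3.312, sinh(κL) = 13.70.
The exact tunnelling result is T⁻¹ = 1 + U₀² sinh²(κL) / [4E(U₀ − E)] = 261.8, so T = 0.00382.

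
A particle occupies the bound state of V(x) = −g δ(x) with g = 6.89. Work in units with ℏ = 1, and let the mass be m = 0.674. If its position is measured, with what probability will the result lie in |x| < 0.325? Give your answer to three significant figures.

The normalised bound state is ψ = √κ e^{−κ|x|} with κ = mg/ℏ² = 4.644.
P(|x| < d) = ∫_{−d}^{d} κ e^{−2κ|x|} dx = 1 − e^{−2κd} = 1 − e^{−3.019} = 0.9511.

P = 0.951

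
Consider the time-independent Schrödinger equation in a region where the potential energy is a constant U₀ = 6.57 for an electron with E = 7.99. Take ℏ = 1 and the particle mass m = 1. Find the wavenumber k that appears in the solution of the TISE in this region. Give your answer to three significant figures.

k = 1.69

With E > U₀ the solution is oscillatory, ψ ∝ e^{±ikx} with k = √(2m(E − U₀))/ℏ.
k = √(2 × 1 × 1.42) = 1.685.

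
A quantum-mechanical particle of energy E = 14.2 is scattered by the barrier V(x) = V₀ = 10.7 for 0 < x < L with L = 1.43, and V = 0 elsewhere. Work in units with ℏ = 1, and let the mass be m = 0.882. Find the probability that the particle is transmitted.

E > V₀: inside the barrier k₂ = √(2m(E − V₀))/ℏ = 2.485, k₂L = 3.553.
Matching at both interfaces gives T⁻¹ = 1 + V₀² sin²(k₂L) / [4E(E − V₀)] = 1.092, hence T = 0.916.

T = 0.916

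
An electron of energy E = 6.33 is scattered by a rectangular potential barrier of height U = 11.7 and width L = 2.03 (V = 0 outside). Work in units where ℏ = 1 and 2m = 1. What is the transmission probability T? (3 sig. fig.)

Since E < U the interior solution is evanescent with decay constant κ = √(2m(U − E))/ℏ = 2.317.
κL = 4.704, sinh(κL) = 55.20.
The exact tunnelling result is T⁻¹ = 1 + U² sinh²(κL) / [4E(U − E)] = 3069, so T = 0.000326.

T = 0.000326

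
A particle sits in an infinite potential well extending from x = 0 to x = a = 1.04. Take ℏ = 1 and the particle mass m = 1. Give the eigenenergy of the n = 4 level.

E = 73.0

The infinite-well eigenfunctions ψ_n = √(2/a) sin(nπx/a) vanish at both walls, giving E_n = n²π²ℏ²/(2ma²).
E_4 = 4² × π² / (2 × 1 × 1.04²) = 73.00.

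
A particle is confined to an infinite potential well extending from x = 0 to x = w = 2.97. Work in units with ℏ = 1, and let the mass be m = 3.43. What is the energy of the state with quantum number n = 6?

The infinite-well eigenfunctions ψ_n = √(2/w) sin(nπx/w) vanish at both walls, giving E_n = n²π²ℏ²/(2mw²).
E_6 = 6² × π² / (2 × 3.43 × 2.97²) = 5.872.

E = 5.87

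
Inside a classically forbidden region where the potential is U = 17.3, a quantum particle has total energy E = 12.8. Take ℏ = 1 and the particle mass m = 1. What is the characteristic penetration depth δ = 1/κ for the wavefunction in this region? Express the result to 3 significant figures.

δ = 0.333

Since E < U the TISE in this region is ψ'' = κ²ψ with κ = √(2m(U − E))/ℏ.
κ = √(2 × 1 × 4.5) = 3.000. The penetration depth is δ = 1/κ = 0.333.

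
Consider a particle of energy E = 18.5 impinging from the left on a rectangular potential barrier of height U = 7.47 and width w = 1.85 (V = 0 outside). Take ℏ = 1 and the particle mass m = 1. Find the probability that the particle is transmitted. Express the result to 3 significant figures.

E > U: inside the barrier k₂ = √(2m(E − U))/ℏ = 4.697, k₂w = 8.689.
T = [1 + U² sin²(k₂w) / (4E(E − U))]⁻¹ = 1/1.031 = 0.970.

T = 0.970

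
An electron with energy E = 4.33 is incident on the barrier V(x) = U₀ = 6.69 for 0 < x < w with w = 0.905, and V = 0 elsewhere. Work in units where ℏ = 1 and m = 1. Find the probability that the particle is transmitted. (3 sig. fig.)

Since E < U₀ the interior solution is evanescent with decay constant κ = √(2m(U₀ − E))/ℏ = 2.173.
κw = 1.966, sinh(κw) = 3.502.
Matching ψ, ψ′ at both faces gives T = [1 + U₀² sinh²(κw) / (4E(U₀ − E))]⁻¹ = 1/14.43 = 0.0693.

T = 0.0693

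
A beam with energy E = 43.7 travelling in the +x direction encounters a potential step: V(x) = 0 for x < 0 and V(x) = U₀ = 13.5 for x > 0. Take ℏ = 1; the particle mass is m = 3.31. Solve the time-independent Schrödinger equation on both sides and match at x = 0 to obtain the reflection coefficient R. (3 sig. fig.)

R = 0.00849

On each side the TISE gives plane waves with k = √(2m(E − V))/ℏ: k₁ = √(2·3.31·43.7) = 17.01, k₂ = √(2·3.31·30.2) = 14.14.
Continuity of ψ and ψ′ at the step yields the reflection amplitude r = (k₁ − k₂)/(k₁ + k₂) = 0.09211; thus R = |r|² = 0.008485, T = 0.9915.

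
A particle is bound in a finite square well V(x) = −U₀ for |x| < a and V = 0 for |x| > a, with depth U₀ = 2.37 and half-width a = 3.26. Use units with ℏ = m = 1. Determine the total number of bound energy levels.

N = 5

Define the well-strength parameter z₀ = (a/ℏ)√(2mU₀) = 3.26 × √(2·1·2.37) = 7.098.
A new bound state (alternating even/odd) appears each time z₀ passes a multiple of π/2, so N = ⌊2z₀/π⌋ + 1 = ⌊4.518⌋ + 1 = 5.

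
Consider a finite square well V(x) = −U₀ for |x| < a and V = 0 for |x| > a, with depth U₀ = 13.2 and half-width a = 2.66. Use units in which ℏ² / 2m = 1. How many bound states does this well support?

Define the well-strength parameter z₀ = (a/ℏ)√(2mU₀) = 2.66 × √(2·0.5·13.2) = 9.664.
The even/odd transcendental equations gain one root per π/2 in z₀, giving N = 1 + ⌊2z₀/π⌋ = 1 + ⌊6.152⌋ = 7.

N = 7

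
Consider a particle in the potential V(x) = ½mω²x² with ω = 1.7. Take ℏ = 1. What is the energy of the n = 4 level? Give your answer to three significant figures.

The oscillator eigenvalues are E_n = ℏω(n + ½), so E_4 = 1.7 × 4.5 = 7.650.

E = 7.65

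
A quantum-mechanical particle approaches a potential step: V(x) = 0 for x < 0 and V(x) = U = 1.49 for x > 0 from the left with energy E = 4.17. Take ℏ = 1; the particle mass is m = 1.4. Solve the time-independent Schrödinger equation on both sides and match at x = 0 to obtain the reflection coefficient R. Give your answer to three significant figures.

R = 0.0121

On each side the TISE gives plane waves with k = √(2m(E − V))/ℏ: k₁ = √(2·1.4·4.17) = 3.417, k₂ = √(2·1.4·2.68) = 2.739.
Matching ψ and ψ′ at x = 0 gives r = (k₁ − k₂)/(k₁ + k₂), so R = r² = 0.01212 and T = 1 − R = 0.9879.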